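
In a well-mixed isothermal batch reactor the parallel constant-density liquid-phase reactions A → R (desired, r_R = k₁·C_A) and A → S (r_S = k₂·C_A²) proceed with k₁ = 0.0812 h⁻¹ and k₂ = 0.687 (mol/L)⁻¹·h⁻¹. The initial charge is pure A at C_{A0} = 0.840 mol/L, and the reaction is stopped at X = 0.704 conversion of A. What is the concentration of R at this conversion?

C_A = C_{A0}(1−X) = 0.2486 mol/L.
Along a PFR/batch, dC_R/dC_A = −r_R/(r_R+r_S) = −k₁/(k₁+k₂·C_A).
Integrating from C_{A0} to C_A: C_R = (0.0812/0.687)·ln[(0.0812+0.687·0.840)/(0.0812+0.687·0.249)] = 0.1182·ln(0.6583/0.2520) = 0.1135 mol/L.

0.113 mol/L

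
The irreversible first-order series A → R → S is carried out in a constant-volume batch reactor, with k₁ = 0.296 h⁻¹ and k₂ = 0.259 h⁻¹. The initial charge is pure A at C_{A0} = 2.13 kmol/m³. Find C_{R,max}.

0.836 kmol/m³

At the optimum, C_{R,max}/C_{A0} = (k₁/k₂)^[k₂/(k₂−k₁)].
= (0.296/0.259)^(0.259/(0.259−0.296)) = (1.143)^(-7.000) = 0.3927.
C_{R,max} = 0.3927×2.13 = 0.836 kmol/m³.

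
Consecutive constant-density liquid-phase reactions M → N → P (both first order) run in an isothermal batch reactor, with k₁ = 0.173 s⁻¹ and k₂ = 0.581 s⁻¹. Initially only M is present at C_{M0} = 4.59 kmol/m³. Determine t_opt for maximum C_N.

2.97 s

Setting dC_N/dt = 0 gives t_opt = ln(k₂/k₁)/(k₂−k₁).
= ln(0.581/0.173)/(0.581−0.173) = ln(3.358)/0.4080 = 1.211/0.4080 = 2.97 s.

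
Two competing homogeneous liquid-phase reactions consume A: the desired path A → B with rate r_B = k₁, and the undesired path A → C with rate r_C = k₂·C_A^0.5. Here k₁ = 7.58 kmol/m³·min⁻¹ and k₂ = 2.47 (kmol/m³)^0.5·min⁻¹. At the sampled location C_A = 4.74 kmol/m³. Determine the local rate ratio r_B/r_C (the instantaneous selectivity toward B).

S_{B/C} = r_B/r_C = (k₁)/(k₂·C_A^0.5) = (k₁/k₂)·C_A^-0.5.
= (7.58) / (2.47×4.740^0.5) = 7.580/5.378 = 1.41.

1.41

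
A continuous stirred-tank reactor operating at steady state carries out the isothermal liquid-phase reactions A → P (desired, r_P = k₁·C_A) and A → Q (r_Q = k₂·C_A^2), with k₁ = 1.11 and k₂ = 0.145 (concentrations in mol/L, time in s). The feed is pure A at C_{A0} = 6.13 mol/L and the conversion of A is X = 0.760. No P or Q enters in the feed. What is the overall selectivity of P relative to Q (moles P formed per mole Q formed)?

Exit C_A = C_{A0}(1−X) = 6.13×0.240 = 1.471 mol/L.
A CSTR operates uniformly at the exit composition, giving r_P = 1.633 and r_Q = 0.3138 (each k·C_A^n at C_A = 1.471).
Overall selectivity = C_P/C_Q = r_Pτ/(r_Qτ) = r_P/r_Q = 5.20.

5.20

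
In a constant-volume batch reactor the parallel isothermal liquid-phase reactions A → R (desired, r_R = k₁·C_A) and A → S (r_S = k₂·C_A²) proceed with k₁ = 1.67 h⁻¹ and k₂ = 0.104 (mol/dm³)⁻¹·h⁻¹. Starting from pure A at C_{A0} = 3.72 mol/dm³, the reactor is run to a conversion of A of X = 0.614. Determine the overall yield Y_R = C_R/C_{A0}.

0.530

C_A = C_{A0}(1−X) = 1.436 mol/dm³.
Along a PFR/batch, dC_R/dC_A = −r_R/(r_R+r_S) = −k₁/(k₁+k₂·C_A).
Integrating from C_{A0} to C_A: C_R = (1.67/0.104)·ln[(1.67+0.104·3.72)/(1.67+0.104·1.44)] = 16.06·ln(2.057/1.819) = 1.971 mol/dm³.
Y_R = C_R/C_{A0} = 1.971/3.72 = 0.530.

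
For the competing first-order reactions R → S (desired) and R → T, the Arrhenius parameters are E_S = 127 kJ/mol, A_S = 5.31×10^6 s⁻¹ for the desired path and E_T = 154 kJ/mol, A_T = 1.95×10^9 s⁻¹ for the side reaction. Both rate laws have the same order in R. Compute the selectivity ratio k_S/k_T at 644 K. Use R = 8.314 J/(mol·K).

0.422

k_S/k_T = (A_S/A_T)·exp[−(E_S−E_T)/(RT)] = (A_S/A_T)·exp[(E_T−E_S)/(RT)].
(E_T−E_S)/(RT) = (154−127)×10³/(8.314×644) = 27000/5354 = 5.043.
k_S/k_T = (5.31×10^6/1.95×10^9)·exp(5.043) = 0.002723 × 154.9 = 0.422.
Since E_S < E_T, lowering the temperature improves selectivity toward S.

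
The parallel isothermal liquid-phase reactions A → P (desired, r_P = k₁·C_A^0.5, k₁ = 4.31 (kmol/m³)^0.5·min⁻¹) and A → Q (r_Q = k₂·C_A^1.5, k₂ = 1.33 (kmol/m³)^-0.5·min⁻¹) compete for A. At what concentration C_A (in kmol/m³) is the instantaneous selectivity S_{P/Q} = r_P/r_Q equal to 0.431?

7.52 kmol/m³

S_{P/Q} = (k₁/k₂)·C_A⁻¹ ⇒ C_A = (S·k₂/k₁)^(-1).
= (0.431×1.33/4.31)^(-1) = (0.1330)^(-1) = 7.52 kmol/m³.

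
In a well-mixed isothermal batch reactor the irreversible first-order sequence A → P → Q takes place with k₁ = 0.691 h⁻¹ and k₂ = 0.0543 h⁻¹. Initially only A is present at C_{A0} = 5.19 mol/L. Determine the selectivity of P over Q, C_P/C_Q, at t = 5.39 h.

Solving the coupled first-order balances gives C_P(t) = [k₁/(k₂−k₁)]·C_{A0}·(e^(−k₁t) − e^(−k₂t)).
e^(−k₁t) = e^(−0.691×5.39) = e^(−3.724) = 0.02413; e^(−k₂t) = e^(−0.2927) = 0.7463.
C_P = 0.691×5.19/(0.0543−0.691) × (0.02413−0.7463) = (-5.633)×(-0.7221) = 4.068 mol/L.
C_A = C_{A0}e^(−k₁t) = 0.1252 mol/L, so C_Q = C_{A0}−C_A−C_P = 0.9973 mol/L; C_P/C_Q = 4.08.

4.08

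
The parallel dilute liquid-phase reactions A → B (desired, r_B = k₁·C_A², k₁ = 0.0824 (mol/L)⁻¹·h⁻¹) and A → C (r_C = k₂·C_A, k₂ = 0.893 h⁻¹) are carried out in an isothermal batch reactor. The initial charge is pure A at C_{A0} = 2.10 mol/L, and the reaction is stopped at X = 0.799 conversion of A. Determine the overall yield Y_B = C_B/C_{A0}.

C_A = C_{A0}(1−X) = 0.4221 mol/L.
Along a PFR/batch, dC_C/dC_A = −r_C/(r_B+r_C) = −k₂/(k₂+k₁·C_A).
Integrating from C_{A0} to C_A: C_C = (0.893/0.0824)·ln[(0.893+0.0824·2.10)/(0.893+0.0824·0.422)] = 10.84·ln(1.066/0.9278) = 1.505 mol/L.
Then C_B = (C_{A0}−C_A) − C_C = 1.678 − 1.505 = 0.1725 mol/L.
Y_B = C_B/C_{A0} = 0.1725/2.10 = 0.0821.

0.0821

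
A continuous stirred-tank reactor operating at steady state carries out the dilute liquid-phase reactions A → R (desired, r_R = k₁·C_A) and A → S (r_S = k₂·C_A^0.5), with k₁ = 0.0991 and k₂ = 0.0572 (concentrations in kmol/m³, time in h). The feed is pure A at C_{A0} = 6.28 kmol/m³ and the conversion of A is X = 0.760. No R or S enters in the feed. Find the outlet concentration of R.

3.25 kmol/m³

Exit C_A = C_{A0}(1−X) = 6.28×0.240 = 1.507 kmol/m³.
In a CSTR the entire volume is at exit conditions, so r_R = 0.0991×1.507 = 0.1494 and r_S = 0.0572×1.507^0.5 = 0.07022.
Fraction of consumed A going to R: r_R/(r_R+r_S) = 0.6802.
C_R = 0.6802·C_{A0}·X = 0.6802×6.28×0.760 = 3.25 kmol/m³.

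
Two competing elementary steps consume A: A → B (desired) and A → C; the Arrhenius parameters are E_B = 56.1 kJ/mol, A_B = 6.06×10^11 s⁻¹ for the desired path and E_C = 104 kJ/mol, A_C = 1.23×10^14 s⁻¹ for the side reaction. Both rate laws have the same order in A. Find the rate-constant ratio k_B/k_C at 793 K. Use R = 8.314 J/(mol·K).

With equal orders, S_{B/C} = k_B/k_C = (A_B/A_C)·exp[(E_C−E_B)/(RT)].
(E_C−E_B)/(RT) = (104−56.1)×10³/(8.314×793) = 47900/6593 = 7.265.
k_B/k_C = (6.06×10^11/1.23×10^14)·exp(7.265) = 0.004927 × 1430 = 7.04.
Since E_B < E_C, lowering the temperature improves selectivity toward B.

7.04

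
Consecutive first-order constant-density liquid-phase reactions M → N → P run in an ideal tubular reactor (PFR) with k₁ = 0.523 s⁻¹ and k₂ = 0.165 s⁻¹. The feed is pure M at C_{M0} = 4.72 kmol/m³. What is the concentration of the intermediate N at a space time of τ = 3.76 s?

2.74 kmol/m³

The intermediate concentration in a first-order A→B→C sequence is C_N = k₁C_{M0}(e^(−k₁τ) − e^(−k₂τ))/(k₂−k₁).
e^(−k₁τ) = e^(−0.523×3.76) = e^(−1.966) = 0.1399; e^(−k₂τ) = e^(−0.6204) = 0.5377.
C_N = 0.523×4.72/(0.165−0.523) × (0.1399−0.5377) = (-6.895)×(-0.3978) = 2.743 kmol/m³.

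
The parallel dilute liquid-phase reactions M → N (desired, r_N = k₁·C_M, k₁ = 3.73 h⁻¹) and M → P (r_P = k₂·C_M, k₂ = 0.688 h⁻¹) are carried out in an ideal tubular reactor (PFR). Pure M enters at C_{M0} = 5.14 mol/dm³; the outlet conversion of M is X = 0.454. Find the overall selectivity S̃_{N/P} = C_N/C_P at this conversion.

C_M = C_{M0}(1−X) = 2.806 mol/dm³.
Both paths are first order in M, so the instantaneous fraction to N is constant: dC_N/d(−C_M) = k₁/(k₁+k₂) = 0.8443.
C_N = 0.8443·(C_{M0}−C_M) = 0.8443×2.334 = 1.97 mol/dm³.
C_P = (C_{M0}−C_M)−C_N = 0.3634 mol/dm³; S̃_{N/P} = 1.970/0.3634 = 5.42.

5.42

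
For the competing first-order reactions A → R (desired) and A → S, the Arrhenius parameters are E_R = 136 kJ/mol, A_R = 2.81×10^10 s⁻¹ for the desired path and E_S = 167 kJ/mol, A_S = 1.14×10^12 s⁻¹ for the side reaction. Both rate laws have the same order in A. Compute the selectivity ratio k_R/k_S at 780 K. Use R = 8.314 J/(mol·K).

2.94

k_R/k_S = (A_R/A_S)·exp[−(E_R−E_S)/(RT)] = (A_R/A_S)·exp[(E_S−E_R)/(RT)].
(E_S−E_R)/(RT) = (167−136)×10³/(8.314×780) = 31000/6485 = 4.780.
k_R/k_S = (2.81×10^10/1.14×10^12)·exp(4.780) = 0.02465 × 119.1 = 2.94.
Since E_R < E_S, lowering the temperature improves selectivity toward R.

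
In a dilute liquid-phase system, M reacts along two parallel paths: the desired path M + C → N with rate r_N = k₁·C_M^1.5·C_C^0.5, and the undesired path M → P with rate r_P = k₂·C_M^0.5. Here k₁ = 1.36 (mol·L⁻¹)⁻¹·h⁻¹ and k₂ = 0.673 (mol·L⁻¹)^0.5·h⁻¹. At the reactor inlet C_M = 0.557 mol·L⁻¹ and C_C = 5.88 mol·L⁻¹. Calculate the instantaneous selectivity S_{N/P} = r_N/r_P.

S_{N/P} = r_N/r_P = (k₁·C_M^1.5·C_C^0.5)/(k₂·C_M^0.5) = (k₁/k₂)·C_M·C_C^0.5.
= (1.36×0.5570^1.5×5.880^0.5) / (0.673×0.5570^0.5) = 1.371/0.5023 = 2.73.

2.73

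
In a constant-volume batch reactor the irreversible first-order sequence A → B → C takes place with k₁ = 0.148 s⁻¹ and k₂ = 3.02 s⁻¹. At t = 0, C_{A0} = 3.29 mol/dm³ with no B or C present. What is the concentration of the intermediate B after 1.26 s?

The intermediate concentration in a first-order A→B→C sequence is C_B = k₁C_{A0}(e^(−k₁t) − e^(−k₂t))/(k₂−k₁).
e^(−k₁t) = e^(−0.148×1.26) = e^(−0.1865) = 0.8299; e^(−k₂t) = e^(−3.805) = 0.02225.
C_B = 0.148×3.29/(3.02−0.148) × (0.8299−0.02225) = 0.1695×0.8076 = 0.1369 mol/dm³.

0.137 mol/dm³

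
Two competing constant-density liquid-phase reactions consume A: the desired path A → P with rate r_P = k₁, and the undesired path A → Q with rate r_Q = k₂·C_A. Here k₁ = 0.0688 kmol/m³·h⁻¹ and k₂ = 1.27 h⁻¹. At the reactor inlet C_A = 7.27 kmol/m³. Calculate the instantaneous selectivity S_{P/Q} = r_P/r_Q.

0.00745

S_{P/Q} = r_P/r_Q = (k₁)/(k₂·C_A) = (k₁/k₂)·C_A⁻¹.
= (0.0688) / (1.27×7.270) = 0.06880/9.233 = 0.00745.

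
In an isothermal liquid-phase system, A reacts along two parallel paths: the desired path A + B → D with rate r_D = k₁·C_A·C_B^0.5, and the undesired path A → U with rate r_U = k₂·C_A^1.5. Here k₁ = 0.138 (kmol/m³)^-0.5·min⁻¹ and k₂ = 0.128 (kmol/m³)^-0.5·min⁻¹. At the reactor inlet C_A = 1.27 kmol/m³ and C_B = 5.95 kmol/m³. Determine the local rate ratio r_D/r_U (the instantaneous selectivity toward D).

S_{D/U} = r_D/r_U = (k₁·C_A·C_B^0.5)/(k₂·C_A^1.5) = (k₁/k₂)·C_A^-0.5·C_B^0.5.
= (0.138×1.270×5.950^0.5) / (0.128×1.270^1.5) = 0.4275/0.1832 = 2.33.

2.33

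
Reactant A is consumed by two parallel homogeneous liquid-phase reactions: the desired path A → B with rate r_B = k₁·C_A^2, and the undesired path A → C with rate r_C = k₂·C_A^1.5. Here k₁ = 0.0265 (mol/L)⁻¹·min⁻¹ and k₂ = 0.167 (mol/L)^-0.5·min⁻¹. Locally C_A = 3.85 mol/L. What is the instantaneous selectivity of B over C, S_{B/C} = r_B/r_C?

S_{B/C} = r_B/r_C = (k₁·C_A^2)/(k₂·C_A^1.5) = (k₁/k₂)·C_A^0.5.
= (0.0265×3.850^2) / (0.167×3.850^1.5) = 0.3928/1.262 = 0.311.

0.311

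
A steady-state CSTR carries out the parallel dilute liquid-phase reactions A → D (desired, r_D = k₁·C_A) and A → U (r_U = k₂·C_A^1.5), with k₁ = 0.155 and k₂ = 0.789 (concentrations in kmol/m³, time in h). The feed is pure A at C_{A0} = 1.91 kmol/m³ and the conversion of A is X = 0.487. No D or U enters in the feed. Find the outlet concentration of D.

0.154 kmol/m³

Exit C_A = C_{A0}(1−X) = 1.91×0.513 = 0.9798 kmol/m³.
A CSTR operates uniformly at the exit composition, giving r_D = 0.1519 and r_U = 0.7652 (each k·C_A^n at C_A = 0.9798).
Fraction of consumed A going to D: r_D/(r_D+r_U) = 0.1656.
C_D = 0.1656·C_{A0}·X = 0.1656×1.91×0.487 = 0.154 kmol/m³.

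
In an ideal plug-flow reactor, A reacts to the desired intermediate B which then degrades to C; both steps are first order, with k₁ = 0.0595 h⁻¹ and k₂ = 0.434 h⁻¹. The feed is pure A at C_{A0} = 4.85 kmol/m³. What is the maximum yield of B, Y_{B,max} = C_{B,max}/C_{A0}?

Evaluating C_B at τ_opt = ln(k₂/k₁)/(k₂−k₁) gives C_{B,max}/C_{A0} = (k₁/k₂)^[k₂/(k₂−k₁)].
= (0.0595/0.434)^(0.434/(0.434−0.0595)) = (0.1371)^(1.159) = 0.09998.

0.1000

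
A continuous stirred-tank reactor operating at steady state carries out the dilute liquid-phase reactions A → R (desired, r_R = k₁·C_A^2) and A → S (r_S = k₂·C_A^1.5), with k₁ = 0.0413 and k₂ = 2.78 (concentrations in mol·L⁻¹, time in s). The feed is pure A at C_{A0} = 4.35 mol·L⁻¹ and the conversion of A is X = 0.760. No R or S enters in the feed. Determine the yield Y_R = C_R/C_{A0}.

Exit C_A = C_{A0}(1−X) = 4.35×0.240 = 1.044 mol·L⁻¹.
Rates in a CSTR are evaluated at the outlet concentration: r_R = 0.0413×1.044^2 = 0.04501, r_S = 2.78×1.044^1.5 = 2.965.
Fraction of consumed A going to R: r_R/(r_R+r_S) = 0.01495.
C_R = 0.01495·C_{A0}·X = 0.01495×4.35×0.760 = 0.0494 mol·L⁻¹; Y_R = C_R/C_{A0} = 0.0114.

0.0114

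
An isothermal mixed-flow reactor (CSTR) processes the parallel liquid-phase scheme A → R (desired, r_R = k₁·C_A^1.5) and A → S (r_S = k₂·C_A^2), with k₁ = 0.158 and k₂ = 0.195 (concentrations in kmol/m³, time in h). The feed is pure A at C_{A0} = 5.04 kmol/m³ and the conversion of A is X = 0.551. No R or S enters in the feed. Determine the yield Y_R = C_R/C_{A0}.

0.193

Exit C_A = C_{A0}(1−X) = 5.04×0.449 = 2.263 kmol/m³.
In a CSTR the entire volume is at exit conditions, so r_R = 0.158×2.263^1.5 = 0.5379 and r_S = 0.195×2.263^2 = 0.9986.
Fraction of consumed A going to R: r_R/(r_R+r_S) = 0.3501.
C_R = 0.3501·C_{A0}·X = 0.3501×5.04×0.551 = 0.972 kmol/m³; Y_R = C_R/C_{A0} = 0.193.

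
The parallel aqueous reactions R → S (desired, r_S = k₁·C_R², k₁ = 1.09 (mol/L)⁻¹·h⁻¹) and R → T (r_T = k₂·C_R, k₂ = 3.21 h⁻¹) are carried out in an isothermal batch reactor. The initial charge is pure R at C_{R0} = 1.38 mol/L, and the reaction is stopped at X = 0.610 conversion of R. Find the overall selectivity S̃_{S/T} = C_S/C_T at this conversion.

C_R = C_{R0}(1−X) = 0.5382 mol/L.
Along a PFR/batch, dC_T/dC_R = −r_T/(r_S+r_T) = −k₂/(k₂+k₁·C_R).
Integrating from C_{R0} to C_R: C_T = (3.21/1.09)·ln[(3.21+1.09·1.38)/(3.21+1.09·0.538)] = 2.945·ln(4.714/3.797) = 0.6375 mol/L.
Then C_S = (C_{R0}−C_R) − C_T = 0.8418 − 0.6375 = 0.2043 mol/L.
S̃_{S/T} = C_S/C_T = 0.2043/0.6375 = 0.321.

0.321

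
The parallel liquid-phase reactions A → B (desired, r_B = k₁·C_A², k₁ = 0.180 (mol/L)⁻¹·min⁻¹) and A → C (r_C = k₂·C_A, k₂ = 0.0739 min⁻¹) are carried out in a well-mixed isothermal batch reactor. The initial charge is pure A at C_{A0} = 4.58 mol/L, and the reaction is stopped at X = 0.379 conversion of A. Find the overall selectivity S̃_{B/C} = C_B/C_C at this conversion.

C_A = C_{A0}(1−X) = 2.844 mol/L.
Along a PFR/batch, dC_C/dC_A = −r_C/(r_B+r_C) = −k₂/(k₂+k₁·C_A).
Integrating from C_{A0} to C_A: C_C = (0.0739/0.180)·ln[(0.0739+0.180·4.58)/(0.0739+0.180·2.84)] = 0.4106·ln(0.8983/0.5859) = 0.1755 mol/L.
Then C_B = (C_{A0}−C_A) − C_C = 1.736 − 0.1755 = 1.560 mol/L.
S̃_{B/C} = C_B/C_C = 1.560/0.1755 = 8.89.

8.89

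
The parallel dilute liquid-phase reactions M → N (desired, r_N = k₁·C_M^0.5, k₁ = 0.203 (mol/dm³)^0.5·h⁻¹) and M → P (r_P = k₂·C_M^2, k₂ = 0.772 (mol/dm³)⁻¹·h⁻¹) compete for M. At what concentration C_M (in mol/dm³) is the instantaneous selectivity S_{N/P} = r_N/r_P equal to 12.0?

S_{N/P} = (k₁/k₂)·C_M^-1.5 ⇒ C_M = (S·k₂/k₁)^(1/(-1.5)).
= (12.0×0.772/0.203)^(-0.6667) = (45.64)^(-0.6667) = 0.0783 mol/dm³.

0.0783 mol/dm³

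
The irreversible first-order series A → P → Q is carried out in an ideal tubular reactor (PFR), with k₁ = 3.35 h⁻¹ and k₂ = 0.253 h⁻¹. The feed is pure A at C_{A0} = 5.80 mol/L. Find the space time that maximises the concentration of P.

The intermediate peaks when r₁ = r₂, i.e. k₁e^(−k₁τ) = k₂e^(−k₂τ), giving τ_opt = ln(k₂/k₁)/(k₂−k₁).
= ln(0.253/3.35)/(0.253−3.35) = ln(0.07552)/-3.097 = -2.583/-3.097 = 0.834 h.

0.834 h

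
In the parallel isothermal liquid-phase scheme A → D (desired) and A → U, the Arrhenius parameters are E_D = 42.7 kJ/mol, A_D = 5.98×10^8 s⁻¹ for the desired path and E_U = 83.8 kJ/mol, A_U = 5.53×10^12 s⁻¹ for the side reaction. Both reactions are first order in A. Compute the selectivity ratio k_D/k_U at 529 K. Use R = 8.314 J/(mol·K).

1.24

k_D/k_U = (A_D/A_U)·exp[−(E_D−E_U)/(RT)] = (A_D/A_U)·exp[(E_U−E_D)/(RT)].
(E_U−E_D)/(RT) = (83.8−42.7)×10³/(8.314×529) = 41100/4398 = 9.345.
k_D/k_U = (5.98×10^8/5.53×10^12)·exp(9.345) = 1.081×10^-4 × 11441 = 1.24.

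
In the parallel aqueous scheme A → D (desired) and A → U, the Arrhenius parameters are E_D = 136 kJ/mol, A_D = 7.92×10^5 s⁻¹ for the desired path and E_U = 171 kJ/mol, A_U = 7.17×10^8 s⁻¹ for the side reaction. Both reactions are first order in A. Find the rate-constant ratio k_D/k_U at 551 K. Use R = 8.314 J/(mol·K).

With equal orders, S_{D/U} = k_D/k_U = (A_D/A_U)·exp[(E_U−E_D)/(RT)].
(E_U−E_D)/(RT) = (171−136)×10³/(8.314×551) = 35000/4581 = 7.640.
k_D/k_U = (7.92×10^5/7.17×10^8)·exp(7.640) = 0.001105 × 2080 = 2.30.
Since E_D < E_U, lowering the temperature improves selectivity toward D.

2.30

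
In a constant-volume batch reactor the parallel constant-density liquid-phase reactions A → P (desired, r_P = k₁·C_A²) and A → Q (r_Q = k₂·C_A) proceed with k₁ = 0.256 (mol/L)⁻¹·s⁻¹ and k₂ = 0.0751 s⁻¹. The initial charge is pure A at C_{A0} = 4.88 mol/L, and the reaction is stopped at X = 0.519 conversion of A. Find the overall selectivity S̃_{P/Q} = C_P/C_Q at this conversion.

C_A = C_{A0}(1−X) = 2.347 mol/L.
Along a PFR/batch, dC_Q/dC_A = −r_Q/(r_P+r_Q) = −k₂/(k₂+k₁·C_A).
Integrating from C_{A0} to C_A: C_Q = (0.0751/0.256)·ln[(0.0751+0.256·4.88)/(0.0751+0.256·2.35)] = 0.2934·ln(1.324/0.6760) = 0.1973 mol/L.
Then C_P = (C_{A0}−C_A) − C_Q = 2.533 − 0.1973 = 2.335 mol/L.
S̃_{P/Q} = C_P/C_Q = 2.335/0.1973 = 11.8.

11.8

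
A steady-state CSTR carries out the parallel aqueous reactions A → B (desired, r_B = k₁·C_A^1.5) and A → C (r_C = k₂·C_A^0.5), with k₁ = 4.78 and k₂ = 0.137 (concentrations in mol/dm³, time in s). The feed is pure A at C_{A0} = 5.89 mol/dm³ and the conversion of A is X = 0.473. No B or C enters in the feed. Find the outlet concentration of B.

Exit C_A = C_{A0}(1−X) = 5.89×0.527 = 3.104 mol/dm³.
Rates in a CSTR are evaluated at the outlet concentration: r_B = 4.78×3.104^1.5 = 26.14, r_C = 0.137×3.104^0.5 = 0.2414.
Fraction of consumed A going to B: r_B/(r_B+r_C) = 0.9909.
C_B = 0.9909·C_{A0}·X = 0.9909×5.89×0.473 = 2.76 mol/dm³.

2.76 mol/dm³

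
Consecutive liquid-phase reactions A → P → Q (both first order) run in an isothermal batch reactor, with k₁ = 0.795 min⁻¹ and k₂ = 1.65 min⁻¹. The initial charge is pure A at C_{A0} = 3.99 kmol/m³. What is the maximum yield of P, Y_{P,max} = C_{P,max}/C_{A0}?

At the optimum, C_{P,max}/C_{A0} = (k₁/k₂)^[k₂/(k₂−k₁)].
= (0.795/1.65)^(1.65/(1.65−0.795)) = (0.4818)^(1.930) = 0.2444.

0.244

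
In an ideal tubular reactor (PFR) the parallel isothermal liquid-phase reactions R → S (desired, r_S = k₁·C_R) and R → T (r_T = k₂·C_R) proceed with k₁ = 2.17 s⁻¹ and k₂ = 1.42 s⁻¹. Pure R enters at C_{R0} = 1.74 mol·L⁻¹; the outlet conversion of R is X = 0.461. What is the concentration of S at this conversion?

0.485 mol·L⁻¹

C_R = C_{R0}(1−X) = 0.9379 mol·L⁻¹.
Both paths are first order in R, so the instantaneous fraction to S is constant: dC_S/d(−C_R) = k₁/(k₁+k₂) = 0.6045.
C_S = 0.6045·(C_{R0}−C_R) = 0.6045×0.8021 = 0.485 mol·L⁻¹.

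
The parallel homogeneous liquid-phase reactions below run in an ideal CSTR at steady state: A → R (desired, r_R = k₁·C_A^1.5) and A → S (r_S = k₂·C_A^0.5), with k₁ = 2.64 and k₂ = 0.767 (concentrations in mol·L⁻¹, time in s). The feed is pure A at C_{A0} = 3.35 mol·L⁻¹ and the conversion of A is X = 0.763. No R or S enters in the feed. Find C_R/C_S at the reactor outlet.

Exit C_A = C_{A0}(1−X) = 3.35×0.237 = 0.7939 mol·L⁻¹.
In a CSTR the entire volume is at exit conditions, so r_R = 2.64×0.7939^1.5 = 1.868 and r_S = 0.767×0.7939^0.5 = 0.6834.
Overall selectivity = C_R/C_S = r_Rτ/(r_Sτ) = r_R/r_S = 2.73.

2.73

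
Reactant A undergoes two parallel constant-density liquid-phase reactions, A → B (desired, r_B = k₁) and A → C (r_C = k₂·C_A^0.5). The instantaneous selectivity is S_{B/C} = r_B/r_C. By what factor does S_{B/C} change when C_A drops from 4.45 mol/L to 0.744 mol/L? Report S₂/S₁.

S_{B/C} = (k₁/k₂)·C_A^-0.5, so S₂/S₁ = (C_{A,2}/C_{A,1})^-0.5.
= (0.744/4.45)^(-0.5) = (0.1672)^(-0.5) = 2.45.
Selectivity toward B rises as C_A falls — low-concentration operation is favoured.

2.45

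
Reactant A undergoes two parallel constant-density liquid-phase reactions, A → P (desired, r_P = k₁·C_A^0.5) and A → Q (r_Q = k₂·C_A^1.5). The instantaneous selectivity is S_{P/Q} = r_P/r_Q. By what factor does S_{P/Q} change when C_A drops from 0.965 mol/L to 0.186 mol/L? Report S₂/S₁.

5.19

S_{P/Q} = (k₁/k₂)·C_A⁻¹, so S₂/S₁ = (C_{A,2}/C_{A,1})⁻¹.
= 0.965/0.186 = 5.19.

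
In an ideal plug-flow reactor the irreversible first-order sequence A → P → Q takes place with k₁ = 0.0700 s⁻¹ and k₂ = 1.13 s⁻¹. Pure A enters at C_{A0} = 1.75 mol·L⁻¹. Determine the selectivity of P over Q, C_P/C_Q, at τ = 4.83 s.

For first-order series with pure A initially, C_P(τ) = k₁C_{A0}/(k₂−k₁)·(e^(−k₁τ) − e^(−k₂τ)).
e^(−k₁τ) = e^(−0.0700×4.83) = e^(−0.3381) = 0.7131; e^(−k₂τ) = e^(−5.458) = 0.004262.
C_P = 0.0700×1.75/(1.13−0.0700) × (0.7131−0.004262) = 0.1156×0.7089 = 0.08192 mol·L⁻¹.
C_A = C_{A0}e^(−k₁τ) = 1.248 mol·L⁻¹, so C_Q = C_{A0}−C_A−C_P = 0.4201 mol·L⁻¹; C_P/C_Q = 0.195.

0.195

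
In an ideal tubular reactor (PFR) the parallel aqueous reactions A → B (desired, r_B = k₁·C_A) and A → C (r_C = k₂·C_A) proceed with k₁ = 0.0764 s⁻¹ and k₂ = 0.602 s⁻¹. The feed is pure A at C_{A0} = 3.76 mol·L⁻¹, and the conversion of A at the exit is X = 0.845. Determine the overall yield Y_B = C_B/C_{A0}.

C_A = C_{A0}(1−X) = 0.5828 mol·L⁻¹.
Both paths are first order in A, so the instantaneous fraction to B is constant: dC_B/d(−C_A) = k₁/(k₁+k₂) = 0.1126.
C_B = 0.1126·(C_{A0}−C_A) = 0.1126×3.177 = 0.358 mol·L⁻¹.
Y_B = C_B/C_{A0} = 0.3578/3.76 = 0.0952.

0.0952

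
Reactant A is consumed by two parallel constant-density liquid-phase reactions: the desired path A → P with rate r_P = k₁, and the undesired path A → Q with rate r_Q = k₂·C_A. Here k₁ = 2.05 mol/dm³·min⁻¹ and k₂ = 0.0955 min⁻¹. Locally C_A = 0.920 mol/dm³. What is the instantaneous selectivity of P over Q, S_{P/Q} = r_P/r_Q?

23.3

S_{P/Q} = r_P/r_Q = (k₁)/(k₂·C_A) = (k₁/k₂)·C_A⁻¹.
= (2.05) / (0.0955×0.9200) = 2.050/0.08786 = 23.3.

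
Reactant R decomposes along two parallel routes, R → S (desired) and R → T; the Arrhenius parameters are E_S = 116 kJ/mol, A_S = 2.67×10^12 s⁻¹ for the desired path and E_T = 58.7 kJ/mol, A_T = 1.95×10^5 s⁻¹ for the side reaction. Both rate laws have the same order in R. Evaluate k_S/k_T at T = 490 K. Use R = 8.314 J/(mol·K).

Since both paths have the same order in R, the concentration cancels and S_{S/T} = k_S/k_T = (A_S/A_T)·exp[(E_T−E_S)/(RT)].
(E_T−E_S)/(RT) = (58.7−116)×10³/(8.314×490) = -57300/4074 = -14.07.
k_S/k_T = (2.67×10^12/1.95×10^5)·exp(-14.07) = 1.369×10^7 × 7.790×10^-7 = 10.7.
Since E_S > E_T, raising the temperature improves selectivity toward S.

10.7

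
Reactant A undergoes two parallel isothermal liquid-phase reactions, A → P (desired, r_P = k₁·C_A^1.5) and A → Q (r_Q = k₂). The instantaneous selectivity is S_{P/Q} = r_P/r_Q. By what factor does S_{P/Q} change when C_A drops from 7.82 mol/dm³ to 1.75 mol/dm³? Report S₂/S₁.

0.106

S_{P/Q} = (k₁/k₂)·C_A^1.5, so S₂/S₁ = (C_{A,2}/C_{A,1})^1.5.
= (1.75/7.82)^1.5 = (0.2238)^1.5 = 0.106.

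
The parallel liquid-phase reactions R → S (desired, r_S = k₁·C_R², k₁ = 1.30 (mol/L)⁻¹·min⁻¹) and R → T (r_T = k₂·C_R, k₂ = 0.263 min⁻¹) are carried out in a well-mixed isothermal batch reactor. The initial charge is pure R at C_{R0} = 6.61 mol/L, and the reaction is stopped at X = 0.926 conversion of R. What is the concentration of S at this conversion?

C_R = C_{R0}(1−X) = 0.4891 mol/L.
Along a PFR/batch, dC_T/dC_R = −r_T/(r_S+r_T) = −k₂/(k₂+k₁·C_R).
Integrating from C_{R0} to C_R: C_T = (0.263/1.30)·ln[(0.263+1.30·6.61)/(0.263+1.30·0.489)] = 0.2023·ln(8.856/0.8989) = 0.4628 mol/L.
Then C_S = (C_{R0}−C_R) − C_T = 6.121 − 0.4628 = 5.658 mol/L.

5.66 mol/L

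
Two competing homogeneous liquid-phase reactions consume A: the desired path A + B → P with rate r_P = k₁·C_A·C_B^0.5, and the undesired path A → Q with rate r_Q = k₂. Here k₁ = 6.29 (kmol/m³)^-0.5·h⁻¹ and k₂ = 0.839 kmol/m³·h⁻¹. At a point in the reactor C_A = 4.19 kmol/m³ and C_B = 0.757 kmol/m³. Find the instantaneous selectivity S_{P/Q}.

27.3

S_{P/Q} = r_P/r_Q = (k₁·C_A·C_B^0.5)/(k₂) = (k₁/k₂)·C_A·C_B^0.5.
= (6.29×4.190×0.7570^0.5) / (0.839) = 22.93/0.8390 = 27.3.
Since the desired path is higher order in A, keeping C_A high (PFR or concentrated feed) favours P.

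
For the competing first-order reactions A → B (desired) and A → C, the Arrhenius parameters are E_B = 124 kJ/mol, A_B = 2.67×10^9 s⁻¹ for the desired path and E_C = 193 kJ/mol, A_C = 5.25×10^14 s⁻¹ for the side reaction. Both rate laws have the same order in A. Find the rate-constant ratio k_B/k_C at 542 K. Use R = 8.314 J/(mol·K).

22.7

k_B/k_C = (A_B/A_C)·exp[−(E_B−E_C)/(RT)] = (A_B/A_C)·exp[(E_C−E_B)/(RT)].
(E_C−E_B)/(RT) = (193−124)×10³/(8.314×542) = 69000/4506 = 15.31.
k_B/k_C = (2.67×10^9/5.25×10^14)·exp(15.31) = 5.086×10^-6 × 4.467×10^6 = 22.7.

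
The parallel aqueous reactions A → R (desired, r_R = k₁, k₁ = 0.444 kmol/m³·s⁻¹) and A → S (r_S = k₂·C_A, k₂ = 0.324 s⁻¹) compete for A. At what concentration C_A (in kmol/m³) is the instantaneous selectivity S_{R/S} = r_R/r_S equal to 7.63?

0.180 kmol/m³

S_{R/S} = (k₁/k₂)·C_A⁻¹ ⇒ C_A = (S·k₂/k₁)^(-1).
= (7.63×0.324/0.444)^(-1) = (5.568)^(-1) = 0.180 kmol/m³.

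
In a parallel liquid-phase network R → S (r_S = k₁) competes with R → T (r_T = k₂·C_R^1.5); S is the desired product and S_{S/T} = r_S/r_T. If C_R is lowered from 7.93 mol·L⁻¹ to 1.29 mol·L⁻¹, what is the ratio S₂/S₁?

15.2

S_{S/T} = (k₁/k₂)·C_R^-1.5, so S₂/S₁ = (C_{R,2}/C_{R,1})^-1.5.
= (1.29/7.93)^(-1.5) = (0.1627)^(-1.5) = 15.2.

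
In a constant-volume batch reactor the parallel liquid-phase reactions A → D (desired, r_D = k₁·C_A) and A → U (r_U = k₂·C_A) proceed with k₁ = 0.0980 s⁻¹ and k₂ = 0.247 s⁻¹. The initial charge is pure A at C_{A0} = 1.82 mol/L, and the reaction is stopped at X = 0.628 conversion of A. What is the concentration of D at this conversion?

C_A = C_{A0}(1−X) = 0.6770 mol/L.
Both paths are first order in A, so the instantaneous fraction to D is constant: dC_D/d(−C_A) = k₁/(k₁+k₂) = 0.2841.
C_D = 0.2841·(C_{A0}−C_A) = 0.2841×1.143 = 0.325 mol/L.

0.325 mol/L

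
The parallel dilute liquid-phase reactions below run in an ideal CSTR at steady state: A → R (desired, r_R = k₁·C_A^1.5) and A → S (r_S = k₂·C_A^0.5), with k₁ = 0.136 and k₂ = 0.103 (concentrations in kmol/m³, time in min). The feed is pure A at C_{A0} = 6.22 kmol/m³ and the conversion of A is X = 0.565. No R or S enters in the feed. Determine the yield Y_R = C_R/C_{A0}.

0.441

Exit C_A = C_{A0}(1−X) = 6.22×0.435 = 2.706 kmol/m³.
Rates in a CSTR are evaluated at the outlet concentration: r_R = 0.136×2.706^1.5 = 0.6053, r_S = 0.103×2.706^0.5 = 0.1694.
Fraction of consumed A going to R: r_R/(r_R+r_S) = 0.7813.
C_R = 0.7813·C_{A0}·X = 0.7813×6.22×0.565 = 2.75 kmol/m³; Y_R = C_R/C_{A0} = 0.441.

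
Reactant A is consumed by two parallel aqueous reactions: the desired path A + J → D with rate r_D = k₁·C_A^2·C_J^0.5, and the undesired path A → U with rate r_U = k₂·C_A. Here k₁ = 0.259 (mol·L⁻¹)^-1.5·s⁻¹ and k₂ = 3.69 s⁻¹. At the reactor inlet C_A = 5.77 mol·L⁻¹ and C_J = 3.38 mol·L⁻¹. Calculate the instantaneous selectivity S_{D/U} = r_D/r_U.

S_{D/U} = r_D/r_U = (k₁·C_A^2·C_J^0.5)/(k₂·C_A) = (k₁/k₂)·C_A·C_J^0.5.
= (0.259×5.770^2×3.380^0.5) / (3.69×5.770) = 15.85/21.29 = 0.745.

0.745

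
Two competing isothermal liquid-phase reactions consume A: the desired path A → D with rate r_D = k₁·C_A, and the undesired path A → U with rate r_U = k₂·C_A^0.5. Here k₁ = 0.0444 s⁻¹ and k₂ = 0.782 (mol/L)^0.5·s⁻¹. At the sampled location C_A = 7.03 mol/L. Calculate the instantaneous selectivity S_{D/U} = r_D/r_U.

S_{D/U} = r_D/r_U = (k₁·C_A)/(k₂·C_A^0.5) = (k₁/k₂)·C_A^0.5.
= (0.0444×7.030) / (0.782×7.030^0.5) = 0.3121/2.073 = 0.151.

0.151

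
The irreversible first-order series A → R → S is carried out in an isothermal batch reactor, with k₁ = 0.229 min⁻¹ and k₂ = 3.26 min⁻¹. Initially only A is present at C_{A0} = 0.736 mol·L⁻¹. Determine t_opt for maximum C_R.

0.876 min

For first-order series the maximum of C_R occurs at t_opt = ln(k₂/k₁)/(k₂−k₁).
= ln(3.26/0.229)/(3.26−0.229) = ln(14.24)/3.031 = 2.656/3.031 = 0.876 min.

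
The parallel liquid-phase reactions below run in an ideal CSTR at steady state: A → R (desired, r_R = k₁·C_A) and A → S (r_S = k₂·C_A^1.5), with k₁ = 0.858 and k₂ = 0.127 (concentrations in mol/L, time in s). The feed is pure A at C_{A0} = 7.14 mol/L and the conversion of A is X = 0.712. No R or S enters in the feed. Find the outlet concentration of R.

4.19 mol/L

Exit C_A = C_{A0}(1−X) = 7.14×0.288 = 2.056 mol/L.
Rates in a CSTR are evaluated at the outlet concentration: r_R = 0.858×2.056 = 1.764, r_S = 0.127×2.056^1.5 = 0.3745.
Fraction of consumed A going to R: r_R/(r_R+r_S) = 0.8249.
C_R = 0.8249·C_{A0}·X = 0.8249×7.14×0.712 = 4.19 mol/L.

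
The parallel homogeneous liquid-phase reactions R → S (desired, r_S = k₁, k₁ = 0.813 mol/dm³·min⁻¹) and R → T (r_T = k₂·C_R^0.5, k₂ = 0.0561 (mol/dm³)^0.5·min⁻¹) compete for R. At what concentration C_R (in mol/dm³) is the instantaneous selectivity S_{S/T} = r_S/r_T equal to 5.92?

5.99 mol/dm³

S_{S/T} = (k₁/k₂)·C_R^-0.5 ⇒ C_R = (S·k₂/k₁)^(-2).
= (5.92×0.0561/0.813)^(-2) = (0.4085)^(-2) = 5.99 mol/dm³.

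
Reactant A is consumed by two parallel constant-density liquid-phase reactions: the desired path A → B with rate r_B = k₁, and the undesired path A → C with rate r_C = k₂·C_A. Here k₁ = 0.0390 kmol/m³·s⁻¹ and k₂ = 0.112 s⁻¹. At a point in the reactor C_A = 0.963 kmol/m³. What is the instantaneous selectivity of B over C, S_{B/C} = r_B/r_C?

S_{B/C} = r_B/r_C = (k₁)/(k₂·C_A) = (k₁/k₂)·C_A⁻¹.
= (0.0390) / (0.112×0.9630) = 0.03900/0.1079 = 0.362.

0.362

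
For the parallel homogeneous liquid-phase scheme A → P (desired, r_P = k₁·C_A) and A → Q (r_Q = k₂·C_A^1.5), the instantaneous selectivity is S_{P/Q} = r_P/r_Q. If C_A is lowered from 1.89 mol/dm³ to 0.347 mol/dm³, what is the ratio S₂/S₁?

S_{P/Q} = (k₁/k₂)·C_A^-0.5, so S₂/S₁ = (C_{A,2}/C_{A,1})^-0.5.
= (0.347/1.89)^(-0.5) = (0.1836)^(-0.5) = 2.33.

2.33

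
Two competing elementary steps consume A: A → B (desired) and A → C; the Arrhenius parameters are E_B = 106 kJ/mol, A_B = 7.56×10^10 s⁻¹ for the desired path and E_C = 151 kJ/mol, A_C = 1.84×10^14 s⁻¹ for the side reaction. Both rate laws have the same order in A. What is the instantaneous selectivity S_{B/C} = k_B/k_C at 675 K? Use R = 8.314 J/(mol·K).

1.25

k_B/k_C = (A_B/A_C)·exp[−(E_B−E_C)/(RT)] = (A_B/A_C)·exp[(E_C−E_B)/(RT)].
(E_C−E_B)/(RT) = (151−106)×10³/(8.314×675) = 45000/5612 = 8.019.
k_B/k_C = (7.56×10^10/1.84×10^14)·exp(8.019) = 4.109×10^-4 × 3037 = 1.25.
Since E_B < E_C, lowering the temperature improves selectivity toward B.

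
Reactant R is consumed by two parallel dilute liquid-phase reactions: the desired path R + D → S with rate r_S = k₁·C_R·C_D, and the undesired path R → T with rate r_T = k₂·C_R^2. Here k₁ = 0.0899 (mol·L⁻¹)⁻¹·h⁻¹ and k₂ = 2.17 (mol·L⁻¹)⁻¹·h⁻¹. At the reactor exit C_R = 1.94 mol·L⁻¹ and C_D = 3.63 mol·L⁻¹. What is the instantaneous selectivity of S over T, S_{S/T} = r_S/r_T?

S_{S/T} = r_S/r_T = (k₁·C_R·C_D)/(k₂·C_R^2) = (k₁/k₂)·C_R⁻¹·C_D.
= (0.0899×1.940×3.630) / (2.17×1.940^2) = 0.6331/8.167 = 0.0775.
The undesired path is higher order in R, so low C_R (CSTR or dilute feed) favours S.

0.0775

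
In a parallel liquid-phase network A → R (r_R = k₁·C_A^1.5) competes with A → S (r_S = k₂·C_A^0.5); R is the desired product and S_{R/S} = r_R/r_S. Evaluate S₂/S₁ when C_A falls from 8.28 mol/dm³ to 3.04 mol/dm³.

0.367

S_{R/S} = (k₁/k₂)·C_A, so S₂/S₁ = (C_{A,2}/C_{A,1}).
= 3.04/8.28 = 0.367.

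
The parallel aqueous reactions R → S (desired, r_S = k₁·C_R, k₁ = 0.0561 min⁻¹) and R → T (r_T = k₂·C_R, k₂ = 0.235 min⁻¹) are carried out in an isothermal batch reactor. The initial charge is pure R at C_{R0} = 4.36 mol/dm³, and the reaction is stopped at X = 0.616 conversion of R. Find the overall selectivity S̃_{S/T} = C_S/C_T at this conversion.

0.239

C_R = C_{R0}(1−X) = 1.674 mol/dm³.
Both paths are first order in R, so the instantaneous fraction to S is constant: dC_S/d(−C_R) = k₁/(k₁+k₂) = 0.1927.
C_S = 0.1927·(C_{R0}−C_R) = 0.1927×2.686 = 0.518 mol/dm³.
C_T = (C_{R0}−C_R)−C_S = 2.168 mol/dm³; S̃_{S/T} = 0.5176/2.168 = 0.239.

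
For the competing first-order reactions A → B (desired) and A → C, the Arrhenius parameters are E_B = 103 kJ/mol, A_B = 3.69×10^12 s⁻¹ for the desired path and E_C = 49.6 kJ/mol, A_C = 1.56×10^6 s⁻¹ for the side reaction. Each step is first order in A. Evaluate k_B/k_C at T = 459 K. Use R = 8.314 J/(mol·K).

k_B/k_C = (A_B/A_C)·exp[−(E_B−E_C)/(RT)] = (A_B/A_C)·exp[(E_C−E_B)/(RT)].
(E_C−E_B)/(RT) = (49.6−103)×10³/(8.314×459) = -53400/3816 = -13.99.
k_B/k_C = (3.69×10^12/1.56×10^6)·exp(-13.99) = 2.365×10^6 × 8.372×10^-7 = 1.98.
Since E_B > E_C, raising the temperature improves selectivity toward B.

1.98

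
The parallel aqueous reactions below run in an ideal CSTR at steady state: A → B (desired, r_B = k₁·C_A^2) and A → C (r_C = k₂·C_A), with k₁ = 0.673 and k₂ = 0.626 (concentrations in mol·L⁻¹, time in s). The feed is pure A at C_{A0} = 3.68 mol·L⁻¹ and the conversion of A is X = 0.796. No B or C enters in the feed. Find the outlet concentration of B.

Exit C_A = C_{A0}(1−X) = 3.68×0.204 = 0.7507 mol·L⁻¹.
Rates in a CSTR are evaluated at the outlet concentration: r_B = 0.673×0.7507^2 = 0.3793, r_C = 0.626×0.7507 = 0.4700.
Fraction of consumed A going to B: r_B/(r_B+r_C) = 0.4466.
C_B = 0.4466·C_{A0}·X = 0.4466×3.68×0.796 = 1.31 mol·L⁻¹.

1.31 mol·L⁻¹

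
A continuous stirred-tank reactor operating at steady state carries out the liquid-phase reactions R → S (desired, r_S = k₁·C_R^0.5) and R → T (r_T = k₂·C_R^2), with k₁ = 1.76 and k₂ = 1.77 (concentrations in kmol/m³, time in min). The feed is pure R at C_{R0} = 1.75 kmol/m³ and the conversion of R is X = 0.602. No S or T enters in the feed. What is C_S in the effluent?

0.665 kmol/m³

Exit C_R = C_{R0}(1−X) = 1.75×0.398 = 0.6965 kmol/m³.
A CSTR operates uniformly at the exit composition, giving r_S = 1.469 and r_T = 0.8586 (each k·C_R^n at C_R = 0.6965).
Fraction of consumed R going to S: r_S/(r_S+r_T) = 0.6311.
C_S = 0.6311·C_{R0}·X = 0.6311×1.75×0.602 = 0.665 kmol/m³.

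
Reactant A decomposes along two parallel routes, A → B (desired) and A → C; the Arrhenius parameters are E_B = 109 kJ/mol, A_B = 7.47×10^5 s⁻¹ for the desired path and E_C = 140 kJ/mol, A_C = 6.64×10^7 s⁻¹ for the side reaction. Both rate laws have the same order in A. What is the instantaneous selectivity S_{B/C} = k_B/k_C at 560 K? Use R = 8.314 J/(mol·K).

k_B/k_C = (A_B/A_C)·exp[−(E_B−E_C)/(RT)] = (A_B/A_C)·exp[(E_C−E_B)/(RT)].
(E_C−E_B)/(RT) = (140−109)×10³/(8.314×560) = 31000/4656 = 6.658.
k_B/k_C = (7.47×10^5/6.64×10^7)·exp(6.658) = 0.01125 × 779.2 = 8.77.
Since E_B < E_C, lowering the temperature improves selectivity toward B.

8.77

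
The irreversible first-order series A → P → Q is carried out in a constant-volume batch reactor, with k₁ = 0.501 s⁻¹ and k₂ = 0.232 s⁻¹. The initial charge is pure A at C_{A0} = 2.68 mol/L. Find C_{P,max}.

Evaluating C_P at t_opt = ln(k₂/k₁)/(k₂−k₁) gives C_{P,max}/C_{A0} = (k₁/k₂)^[k₂/(k₂−k₁)].
= (0.501/0.232)^(0.232/(0.232−0.501)) = (2.159)^(-0.8625) = 0.5148.
C_{P,max} = 0.5148×2.68 = 1.38 mol/L.

1.38 mol/L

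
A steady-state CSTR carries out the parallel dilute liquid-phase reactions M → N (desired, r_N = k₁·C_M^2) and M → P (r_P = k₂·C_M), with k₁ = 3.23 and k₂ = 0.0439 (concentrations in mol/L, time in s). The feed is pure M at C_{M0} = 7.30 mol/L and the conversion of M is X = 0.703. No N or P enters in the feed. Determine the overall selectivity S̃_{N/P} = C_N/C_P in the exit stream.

Exit C_M = C_{M0}(1−X) = 7.30×0.297 = 2.168 mol/L.
In a CSTR the entire volume is at exit conditions, so r_N = 3.23×2.168^2 = 15.18 and r_P = 0.0439×2.168 = 0.09518.
Overall selectivity = C_N/C_P = r_Nτ/(r_Pτ) = r_N/r_P = 160.

160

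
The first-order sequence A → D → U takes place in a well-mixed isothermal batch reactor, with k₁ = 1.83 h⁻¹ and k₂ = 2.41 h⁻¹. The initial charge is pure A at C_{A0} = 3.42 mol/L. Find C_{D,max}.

At the optimum, C_{D,max}/C_{A0} = (k₁/k₂)^[k₂/(k₂−k₁)].
= (1.83/2.41)^(2.41/(2.41−1.83)) = (0.7593)^(4.155) = 0.3186.
C_{D,max} = 0.3186×3.42 = 1.09 mol/L.

1.09 mol/L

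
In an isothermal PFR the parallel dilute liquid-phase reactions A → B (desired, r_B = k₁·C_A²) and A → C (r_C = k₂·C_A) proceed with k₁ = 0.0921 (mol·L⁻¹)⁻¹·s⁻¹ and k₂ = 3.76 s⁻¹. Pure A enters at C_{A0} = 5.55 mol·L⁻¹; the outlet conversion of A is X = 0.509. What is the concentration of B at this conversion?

0.259 mol·L⁻¹

C_A = C_{A0}(1−X) = 2.725 mol·L⁻¹.
Along a PFR/batch, dC_C/dC_A = −r_C/(r_B+r_C) = −k₂/(k₂+k₁·C_A).
Integrating from C_{A0} to C_A: C_C = (3.76/0.0921)·ln[(3.76+0.0921·5.55)/(3.76+0.0921·2.73)] = 40.83·ln(4.271/4.011) = 2.566 mol·L⁻¹.
Then C_B = (C_{A0}−C_A) − C_C = 2.825 − 2.566 = 0.2591 mol·L⁻¹.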